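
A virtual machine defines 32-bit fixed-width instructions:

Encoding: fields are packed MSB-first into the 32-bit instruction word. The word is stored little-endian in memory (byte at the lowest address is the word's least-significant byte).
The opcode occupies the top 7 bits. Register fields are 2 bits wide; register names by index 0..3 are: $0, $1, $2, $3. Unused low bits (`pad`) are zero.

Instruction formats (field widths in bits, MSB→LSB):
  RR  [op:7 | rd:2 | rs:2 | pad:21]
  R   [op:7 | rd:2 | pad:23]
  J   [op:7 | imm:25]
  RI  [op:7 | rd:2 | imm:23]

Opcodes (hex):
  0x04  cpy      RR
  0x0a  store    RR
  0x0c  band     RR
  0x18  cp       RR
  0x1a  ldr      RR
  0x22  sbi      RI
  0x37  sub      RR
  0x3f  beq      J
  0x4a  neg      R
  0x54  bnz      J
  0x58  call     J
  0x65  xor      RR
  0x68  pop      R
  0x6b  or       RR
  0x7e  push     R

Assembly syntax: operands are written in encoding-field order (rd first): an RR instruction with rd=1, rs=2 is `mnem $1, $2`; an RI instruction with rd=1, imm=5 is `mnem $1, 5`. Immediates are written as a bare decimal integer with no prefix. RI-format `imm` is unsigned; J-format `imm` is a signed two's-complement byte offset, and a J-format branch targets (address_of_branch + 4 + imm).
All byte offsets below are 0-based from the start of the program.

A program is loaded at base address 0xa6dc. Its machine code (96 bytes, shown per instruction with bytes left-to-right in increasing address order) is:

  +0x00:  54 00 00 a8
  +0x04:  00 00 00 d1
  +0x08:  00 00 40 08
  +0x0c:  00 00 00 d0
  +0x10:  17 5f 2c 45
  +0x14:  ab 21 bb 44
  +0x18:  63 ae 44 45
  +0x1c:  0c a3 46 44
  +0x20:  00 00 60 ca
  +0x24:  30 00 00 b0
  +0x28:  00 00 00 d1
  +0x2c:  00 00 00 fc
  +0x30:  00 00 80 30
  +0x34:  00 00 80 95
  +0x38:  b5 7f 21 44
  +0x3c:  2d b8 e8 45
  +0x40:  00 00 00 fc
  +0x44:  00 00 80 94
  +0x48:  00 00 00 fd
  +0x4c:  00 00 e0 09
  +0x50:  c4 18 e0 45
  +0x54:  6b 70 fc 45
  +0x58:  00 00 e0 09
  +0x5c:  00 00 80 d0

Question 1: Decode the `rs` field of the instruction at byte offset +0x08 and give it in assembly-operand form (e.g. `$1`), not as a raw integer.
+0x08: 00 00 40 08 ⇒ word 0x08400000 (little)
  op=0x08400000>>25=0x4 ⇒ cpy (RR)
  [24:23] rd=0 = $0
  [22:21] rs=2 = $2

$2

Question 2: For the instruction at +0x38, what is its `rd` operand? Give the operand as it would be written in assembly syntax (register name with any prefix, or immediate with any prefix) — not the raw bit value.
$0

+0x38: b5 7f 21 44 ⇒ word 0x44217fb5 (little)
  opcode bits[31:25]=0x22: sbi/RI
  [24:23] rd=0 = $0
  [22:0] imm=2195381 = 2195381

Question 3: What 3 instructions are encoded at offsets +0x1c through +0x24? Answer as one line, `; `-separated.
off 0x1c: read 0c a3 46 44 as little → 0x4446a30c
  top 7b → 0x22 → sbi [RI]
  rd@[24:23]=0x0 ⇒ $0
  imm@[22:0]=0x46a30c ⇒ 4629260
off 0x20: read 00 00 60 ca as little → 0xca600000
  top 7b → 0x65 → xor [RR]
  rd@[24:23]=0x0 ⇒ $0
  rs@[22:21]=0x3 ⇒ $3
off 0x24: read 30 00 00 b0 as little → 0xb0000030
  top 7b → 0x58 → call [J]
  imm@[24:0]=0x30 ⇒ 48

sbi $0, 4629260; xor $0, $3; call 48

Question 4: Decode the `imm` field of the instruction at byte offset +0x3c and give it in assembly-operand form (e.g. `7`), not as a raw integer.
[3c] 2d b8 e8 45 → 0x45e8b82d
  opcode bits[31:25]=0x22: sbi/RI
  rd@[24:23]=0x3 ⇒ $3
  imm@[22:0]=0x68b82d ⇒ 6862893

6862893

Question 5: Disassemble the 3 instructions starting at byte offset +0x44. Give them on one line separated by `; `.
neg $1; push $2; cpy $3, $3

@+44  little-endian(00 00 80 94) = 0x94800000
  op=0x94800000>>25=0x4a ⇒ neg (R)
  rd: (w>>23)&0x3=0x1 → $1
@+48  little-endian(00 00 00 fd) = 0xfd000000
  op=0xfd000000>>25=0x7e ⇒ push (R)
  rd: (w>>23)&0x3=0x2 → $2
@+4c  little-endian(00 00 e0 09) = 0x09e00000
  op=0x09e00000>>25=0x4 ⇒ cpy (RR)
  rd: (w>>23)&0x3=0x3 → $3
  rs: (w>>21)&0x3=0x3 → $3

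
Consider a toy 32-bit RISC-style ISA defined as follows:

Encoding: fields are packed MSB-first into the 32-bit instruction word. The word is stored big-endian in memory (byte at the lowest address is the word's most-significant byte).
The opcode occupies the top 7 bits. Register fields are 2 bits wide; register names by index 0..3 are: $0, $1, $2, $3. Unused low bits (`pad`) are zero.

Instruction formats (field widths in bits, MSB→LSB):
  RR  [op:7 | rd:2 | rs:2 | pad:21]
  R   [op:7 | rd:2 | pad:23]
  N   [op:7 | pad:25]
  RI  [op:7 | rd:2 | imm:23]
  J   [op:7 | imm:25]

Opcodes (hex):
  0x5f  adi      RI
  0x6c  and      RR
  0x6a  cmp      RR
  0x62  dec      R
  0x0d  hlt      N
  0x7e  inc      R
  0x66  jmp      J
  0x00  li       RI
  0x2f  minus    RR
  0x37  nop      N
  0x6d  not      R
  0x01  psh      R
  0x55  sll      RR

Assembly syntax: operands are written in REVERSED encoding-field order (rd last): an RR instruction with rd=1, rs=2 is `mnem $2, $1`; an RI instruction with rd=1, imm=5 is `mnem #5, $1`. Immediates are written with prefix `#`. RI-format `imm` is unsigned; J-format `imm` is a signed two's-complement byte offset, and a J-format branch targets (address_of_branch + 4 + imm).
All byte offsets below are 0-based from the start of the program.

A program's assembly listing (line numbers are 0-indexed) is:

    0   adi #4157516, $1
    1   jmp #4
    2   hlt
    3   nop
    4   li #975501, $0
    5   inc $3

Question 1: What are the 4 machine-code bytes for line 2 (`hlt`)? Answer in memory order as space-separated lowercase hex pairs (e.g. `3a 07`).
1a 00 00 00

line 2 (hlt): pack op=0xd:7|pad=0:25 = 0x1a000000; big→ 1a 00 00 00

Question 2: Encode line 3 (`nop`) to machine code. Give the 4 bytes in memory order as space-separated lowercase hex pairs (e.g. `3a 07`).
6e 00 00 00

L3: nop op=0x37:7|pad=0:25 ⇒ 0x6e000000 ⇒ big 6e 00 00 00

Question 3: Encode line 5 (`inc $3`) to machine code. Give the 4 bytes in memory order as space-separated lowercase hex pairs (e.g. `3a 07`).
fd 80 00 00

L5: inc op=0x7e:7|rd=3:2|pad=0:23 ⇒ 0xfd800000 ⇒ big fd 80 00 00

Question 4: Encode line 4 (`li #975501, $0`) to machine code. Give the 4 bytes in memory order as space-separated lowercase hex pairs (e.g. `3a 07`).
00 0e e2 8d

4. li fields op=0x0:7|rd=0:2|imm=975501:23 → word 000ee28dh → 00 0e e2 8d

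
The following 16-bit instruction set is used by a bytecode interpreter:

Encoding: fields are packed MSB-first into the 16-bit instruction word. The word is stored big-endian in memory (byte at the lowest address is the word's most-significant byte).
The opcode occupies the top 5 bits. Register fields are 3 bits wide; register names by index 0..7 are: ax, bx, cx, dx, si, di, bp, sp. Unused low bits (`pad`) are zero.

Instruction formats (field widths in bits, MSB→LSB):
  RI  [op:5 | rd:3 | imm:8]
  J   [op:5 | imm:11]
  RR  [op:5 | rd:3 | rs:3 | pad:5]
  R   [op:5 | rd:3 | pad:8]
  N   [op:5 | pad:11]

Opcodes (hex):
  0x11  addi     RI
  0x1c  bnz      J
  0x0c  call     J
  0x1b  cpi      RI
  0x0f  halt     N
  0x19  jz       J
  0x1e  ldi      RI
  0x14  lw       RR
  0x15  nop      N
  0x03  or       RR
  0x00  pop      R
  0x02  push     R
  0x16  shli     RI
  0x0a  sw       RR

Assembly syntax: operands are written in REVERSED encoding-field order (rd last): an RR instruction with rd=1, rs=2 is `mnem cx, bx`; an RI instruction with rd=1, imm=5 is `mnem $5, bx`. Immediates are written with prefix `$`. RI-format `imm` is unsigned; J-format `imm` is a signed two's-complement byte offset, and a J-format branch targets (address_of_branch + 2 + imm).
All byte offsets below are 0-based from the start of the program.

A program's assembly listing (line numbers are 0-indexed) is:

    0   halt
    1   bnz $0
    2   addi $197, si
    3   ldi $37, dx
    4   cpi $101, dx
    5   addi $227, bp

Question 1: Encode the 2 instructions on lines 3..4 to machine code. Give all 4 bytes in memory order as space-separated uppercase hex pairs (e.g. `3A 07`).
F3 25 DB 65

line 3 (ldi): pack op=0x1e:5|rd=3:3|imm=37:8 = 0xf325; big→ f3 25
line 4 (cpi): pack op=0x1b:5|rd=3:3|imm=101:8 = 0xdb65; big→ db 65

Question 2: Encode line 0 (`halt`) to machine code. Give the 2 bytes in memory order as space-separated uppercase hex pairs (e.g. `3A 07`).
78 00

L0: halt op=0xf:5|pad=0:11 ⇒ 0x7800 ⇒ big 78 00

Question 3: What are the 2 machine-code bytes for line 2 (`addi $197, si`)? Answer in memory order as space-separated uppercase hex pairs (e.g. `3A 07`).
L2: addi op=0x11:5|rd=4:3|imm=197:8 ⇒ 0x8cc5 ⇒ big 8c c5

8C C5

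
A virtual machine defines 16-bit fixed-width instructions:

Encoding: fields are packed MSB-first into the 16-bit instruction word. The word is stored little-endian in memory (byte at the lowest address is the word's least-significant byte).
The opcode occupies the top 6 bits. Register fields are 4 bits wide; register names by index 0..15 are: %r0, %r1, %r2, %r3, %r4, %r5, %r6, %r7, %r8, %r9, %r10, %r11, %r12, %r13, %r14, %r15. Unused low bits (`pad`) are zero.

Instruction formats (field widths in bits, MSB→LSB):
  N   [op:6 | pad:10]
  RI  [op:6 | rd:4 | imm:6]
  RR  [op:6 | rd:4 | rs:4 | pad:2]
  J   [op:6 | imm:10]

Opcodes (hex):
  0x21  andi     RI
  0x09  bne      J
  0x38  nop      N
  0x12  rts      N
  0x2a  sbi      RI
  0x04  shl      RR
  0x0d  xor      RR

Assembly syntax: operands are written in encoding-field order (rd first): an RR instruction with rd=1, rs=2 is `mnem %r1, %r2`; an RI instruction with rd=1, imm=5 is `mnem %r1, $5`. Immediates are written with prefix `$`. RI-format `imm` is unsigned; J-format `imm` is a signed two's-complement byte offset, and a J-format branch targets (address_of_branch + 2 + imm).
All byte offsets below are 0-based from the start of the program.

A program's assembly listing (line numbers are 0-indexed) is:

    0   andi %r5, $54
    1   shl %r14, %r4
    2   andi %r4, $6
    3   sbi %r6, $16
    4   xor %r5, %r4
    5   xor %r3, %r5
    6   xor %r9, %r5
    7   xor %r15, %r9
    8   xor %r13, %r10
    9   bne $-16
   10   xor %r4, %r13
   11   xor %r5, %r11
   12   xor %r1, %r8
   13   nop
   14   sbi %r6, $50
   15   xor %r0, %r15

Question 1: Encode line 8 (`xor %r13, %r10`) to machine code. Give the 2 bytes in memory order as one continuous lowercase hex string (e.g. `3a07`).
line 8 (xor): pack op=0xd:6|rd=13:4|rs=10:4|pad=0:2 = 0x3768; little→ 68 37

6837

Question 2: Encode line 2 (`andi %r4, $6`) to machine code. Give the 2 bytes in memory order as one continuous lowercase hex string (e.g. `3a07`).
0685

line 2 (andi): pack op=0x21:6|rd=4:4|imm=6:6 = 0x8506; little→ 06 85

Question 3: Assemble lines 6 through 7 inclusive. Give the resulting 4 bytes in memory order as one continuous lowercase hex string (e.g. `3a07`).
5436e437

6. xor fields op=0xd:6|rd=9:4|rs=5:4|pad=0:2 → word 3654h → 54 36
7. xor fields op=0xd:6|rd=15:4|rs=9:4|pad=0:2 → word 37e4h → e4 37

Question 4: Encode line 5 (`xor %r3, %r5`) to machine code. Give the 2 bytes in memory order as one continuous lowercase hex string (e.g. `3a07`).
L5: xor op=0xd:6|rd=3:4|rs=5:4|pad=0:2 ⇒ 0x34d4 ⇒ little d4 34

d434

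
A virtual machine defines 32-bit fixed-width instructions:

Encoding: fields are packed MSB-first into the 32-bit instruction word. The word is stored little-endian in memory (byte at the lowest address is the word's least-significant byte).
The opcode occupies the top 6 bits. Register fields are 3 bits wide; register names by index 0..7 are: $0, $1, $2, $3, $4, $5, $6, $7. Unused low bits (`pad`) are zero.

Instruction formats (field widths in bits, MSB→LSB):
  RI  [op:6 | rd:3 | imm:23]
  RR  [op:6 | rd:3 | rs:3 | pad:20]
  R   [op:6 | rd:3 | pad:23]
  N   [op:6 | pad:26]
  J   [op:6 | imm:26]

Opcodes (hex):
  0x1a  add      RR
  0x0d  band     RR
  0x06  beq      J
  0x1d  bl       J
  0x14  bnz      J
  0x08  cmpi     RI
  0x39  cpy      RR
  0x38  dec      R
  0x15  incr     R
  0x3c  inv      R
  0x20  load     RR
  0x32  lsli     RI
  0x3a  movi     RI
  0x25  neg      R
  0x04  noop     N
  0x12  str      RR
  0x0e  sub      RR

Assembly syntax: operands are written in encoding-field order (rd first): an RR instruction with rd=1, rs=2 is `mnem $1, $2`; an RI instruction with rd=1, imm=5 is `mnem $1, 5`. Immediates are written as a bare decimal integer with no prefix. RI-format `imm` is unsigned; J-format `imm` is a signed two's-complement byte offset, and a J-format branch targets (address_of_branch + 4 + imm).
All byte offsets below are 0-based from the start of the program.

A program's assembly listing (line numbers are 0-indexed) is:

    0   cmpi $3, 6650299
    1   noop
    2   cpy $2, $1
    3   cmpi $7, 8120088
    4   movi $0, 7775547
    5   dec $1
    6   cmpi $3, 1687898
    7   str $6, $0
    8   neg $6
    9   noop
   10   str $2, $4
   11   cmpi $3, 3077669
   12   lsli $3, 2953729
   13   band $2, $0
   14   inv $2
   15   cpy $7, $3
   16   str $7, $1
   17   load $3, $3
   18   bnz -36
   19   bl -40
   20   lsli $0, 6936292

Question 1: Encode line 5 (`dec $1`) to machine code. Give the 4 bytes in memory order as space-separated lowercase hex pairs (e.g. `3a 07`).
00 00 80 e0

line 5 (dec): pack op=0x38:6|rd=1:3|pad=0:23 = 0xe0800000; little→ 00 00 80 e0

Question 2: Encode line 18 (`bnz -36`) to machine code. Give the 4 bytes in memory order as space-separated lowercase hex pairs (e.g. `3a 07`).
dc ff ff 53

line 18 (bnz): pack op=0x14:6|imm=-36:26 = 0x53ffffdc; little→ dc ff ff 53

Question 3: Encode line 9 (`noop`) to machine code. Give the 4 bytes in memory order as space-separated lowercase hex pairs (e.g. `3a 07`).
L9: noop op=0x4:6|pad=0:26 ⇒ 0x10000000 ⇒ little 00 00 00 10

00 00 00 10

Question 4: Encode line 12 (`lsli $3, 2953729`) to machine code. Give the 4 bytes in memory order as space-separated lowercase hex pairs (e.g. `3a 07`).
line 12 (lsli): pack op=0x32:6|rd=3:3|imm=2953729:23 = 0xc9ad1201; little→ 01 12 ad c9

01 12 ad c9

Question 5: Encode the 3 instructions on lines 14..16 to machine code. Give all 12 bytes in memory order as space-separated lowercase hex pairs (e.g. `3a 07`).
00 00 00 f1 00 00 b0 e7 00 00 90 4b

L14: inv op=0x3c:6|rd=2:3|pad=0:23 ⇒ 0xf1000000 ⇒ little 00 00 00 f1
L15: cpy op=0x39:6|rd=7:3|rs=3:3|pad=0:20 ⇒ 0xe7b00000 ⇒ little 00 00 b0 e7
L16: str op=0x12:6|rd=7:3|rs=1:3|pad=0:20 ⇒ 0x4b900000 ⇒ little 00 00 90 4b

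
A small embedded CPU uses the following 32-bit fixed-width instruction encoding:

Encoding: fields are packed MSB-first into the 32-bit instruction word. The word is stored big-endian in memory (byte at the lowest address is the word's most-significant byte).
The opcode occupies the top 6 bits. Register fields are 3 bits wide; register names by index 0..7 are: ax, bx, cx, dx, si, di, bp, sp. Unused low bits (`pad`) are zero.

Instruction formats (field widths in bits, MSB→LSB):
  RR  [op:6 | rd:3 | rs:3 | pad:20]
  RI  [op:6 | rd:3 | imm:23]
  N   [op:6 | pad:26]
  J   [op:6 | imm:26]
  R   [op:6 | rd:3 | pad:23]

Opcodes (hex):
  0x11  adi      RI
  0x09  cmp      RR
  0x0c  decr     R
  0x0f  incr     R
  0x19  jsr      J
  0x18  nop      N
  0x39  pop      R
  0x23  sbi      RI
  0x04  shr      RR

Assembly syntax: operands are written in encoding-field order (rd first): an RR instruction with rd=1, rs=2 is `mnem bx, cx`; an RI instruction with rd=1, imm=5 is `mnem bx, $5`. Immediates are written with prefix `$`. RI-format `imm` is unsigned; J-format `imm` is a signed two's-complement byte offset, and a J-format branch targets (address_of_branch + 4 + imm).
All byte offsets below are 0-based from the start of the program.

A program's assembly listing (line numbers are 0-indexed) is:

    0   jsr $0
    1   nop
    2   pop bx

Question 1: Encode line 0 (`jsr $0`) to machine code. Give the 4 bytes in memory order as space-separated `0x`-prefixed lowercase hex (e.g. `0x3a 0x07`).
0x64 0x00 0x00 0x00

L0: jsr op=0x19:6|imm=0:26 ⇒ 0x64000000 ⇒ big 64 00 00 00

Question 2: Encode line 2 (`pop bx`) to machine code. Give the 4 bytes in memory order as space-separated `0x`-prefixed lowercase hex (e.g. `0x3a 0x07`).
L2: pop op=0x39:6|rd=1:3|pad=0:23 ⇒ 0xe4800000 ⇒ big e4 80 00 00

0xe4 0x80 0x00 0x00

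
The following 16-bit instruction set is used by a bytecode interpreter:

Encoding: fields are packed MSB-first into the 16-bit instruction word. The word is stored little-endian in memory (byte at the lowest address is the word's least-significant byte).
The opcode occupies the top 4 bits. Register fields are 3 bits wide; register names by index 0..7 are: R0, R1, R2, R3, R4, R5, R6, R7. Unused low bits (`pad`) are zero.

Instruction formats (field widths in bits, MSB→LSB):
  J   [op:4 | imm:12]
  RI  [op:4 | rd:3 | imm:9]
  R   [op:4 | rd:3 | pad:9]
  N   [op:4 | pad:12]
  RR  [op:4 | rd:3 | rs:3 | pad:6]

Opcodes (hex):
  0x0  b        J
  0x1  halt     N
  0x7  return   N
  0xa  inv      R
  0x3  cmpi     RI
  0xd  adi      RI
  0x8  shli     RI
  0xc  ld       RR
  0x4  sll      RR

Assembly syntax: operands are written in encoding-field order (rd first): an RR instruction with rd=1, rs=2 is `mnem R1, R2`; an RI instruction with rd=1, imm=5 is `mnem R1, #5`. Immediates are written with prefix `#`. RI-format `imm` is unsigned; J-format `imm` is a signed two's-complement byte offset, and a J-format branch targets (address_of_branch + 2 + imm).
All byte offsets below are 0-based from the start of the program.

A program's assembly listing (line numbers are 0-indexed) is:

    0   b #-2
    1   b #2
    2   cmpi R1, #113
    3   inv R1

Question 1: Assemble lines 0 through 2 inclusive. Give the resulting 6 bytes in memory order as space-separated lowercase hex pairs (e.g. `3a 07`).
fe 0f 02 00 71 32

line 0 (b): pack op=0x0:4|imm=-2:12 = 0x0ffe; little→ fe 0f
line 1 (b): pack op=0x0:4|imm=2:12 = 0x0002; little→ 02 00
line 2 (cmpi): pack op=0x3:4|rd=1:3|imm=113:9 = 0x3271; little→ 71 32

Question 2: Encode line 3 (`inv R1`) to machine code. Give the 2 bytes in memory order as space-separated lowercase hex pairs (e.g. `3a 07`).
00 a2

3. inv fields op=0xa:4|rd=1:3|pad=0:9 → word a200h → 00 a2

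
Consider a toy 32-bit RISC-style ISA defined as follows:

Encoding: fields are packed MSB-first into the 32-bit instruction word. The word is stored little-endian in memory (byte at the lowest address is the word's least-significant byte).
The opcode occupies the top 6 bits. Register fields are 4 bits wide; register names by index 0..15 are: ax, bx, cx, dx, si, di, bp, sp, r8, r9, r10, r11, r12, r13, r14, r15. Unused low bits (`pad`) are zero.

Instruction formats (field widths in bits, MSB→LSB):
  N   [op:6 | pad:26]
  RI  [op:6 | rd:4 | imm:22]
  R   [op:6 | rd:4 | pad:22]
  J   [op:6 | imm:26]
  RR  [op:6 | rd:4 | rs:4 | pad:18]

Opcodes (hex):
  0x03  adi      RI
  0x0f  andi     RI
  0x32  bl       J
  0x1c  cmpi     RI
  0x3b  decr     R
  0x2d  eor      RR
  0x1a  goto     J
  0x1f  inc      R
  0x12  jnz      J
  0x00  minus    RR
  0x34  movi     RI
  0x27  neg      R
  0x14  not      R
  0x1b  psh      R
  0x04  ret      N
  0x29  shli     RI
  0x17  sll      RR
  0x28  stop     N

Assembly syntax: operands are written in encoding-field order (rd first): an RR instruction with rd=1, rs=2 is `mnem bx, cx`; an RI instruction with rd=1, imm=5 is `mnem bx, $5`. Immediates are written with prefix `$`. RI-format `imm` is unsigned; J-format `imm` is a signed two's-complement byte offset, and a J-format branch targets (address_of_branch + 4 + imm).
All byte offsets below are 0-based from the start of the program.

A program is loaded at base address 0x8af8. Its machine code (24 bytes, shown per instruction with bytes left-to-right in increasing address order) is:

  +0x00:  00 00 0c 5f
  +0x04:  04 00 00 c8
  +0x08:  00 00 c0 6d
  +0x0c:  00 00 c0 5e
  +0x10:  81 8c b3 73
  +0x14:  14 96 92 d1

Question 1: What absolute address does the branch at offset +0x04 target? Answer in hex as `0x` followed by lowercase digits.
0x8b04

@+04  little-endian(04 00 00 c8) = 0xc8000004
  opcode bits[31:26]=0x32: bl/J
  imm@[25:0]=0x4 ⇒ $4
  target = base 0x8af8 + off 0x04 + 4 + imm 4 = 0x8b04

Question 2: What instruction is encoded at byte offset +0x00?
sll r12, dx

@+00  little-endian(00 00 0c 5f) = 0x5f0c0000
  op=0x5f0c0000>>26=0x17 ⇒ sll (RR)
  rd@[25:22]=0xc ⇒ r12
  rs@[21:18]=0x3 ⇒ dx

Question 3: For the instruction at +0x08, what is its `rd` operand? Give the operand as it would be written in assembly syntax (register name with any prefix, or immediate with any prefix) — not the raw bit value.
@+08  little-endian(00 00 c0 6d) = 0x6dc00000
  op=0x6dc00000>>26=0x1b ⇒ psh (R)
  rd: (w>>22)&0xf=0x7 → sp

sp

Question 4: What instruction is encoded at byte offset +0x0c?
sll r11, ax

@+0c  little-endian(00 00 c0 5e) = 0x5ec00000
  opcode bits[31:26]=0x17: sll/RR
  [25:22] rd=11 = r11
  [21:18] rs=0 = ax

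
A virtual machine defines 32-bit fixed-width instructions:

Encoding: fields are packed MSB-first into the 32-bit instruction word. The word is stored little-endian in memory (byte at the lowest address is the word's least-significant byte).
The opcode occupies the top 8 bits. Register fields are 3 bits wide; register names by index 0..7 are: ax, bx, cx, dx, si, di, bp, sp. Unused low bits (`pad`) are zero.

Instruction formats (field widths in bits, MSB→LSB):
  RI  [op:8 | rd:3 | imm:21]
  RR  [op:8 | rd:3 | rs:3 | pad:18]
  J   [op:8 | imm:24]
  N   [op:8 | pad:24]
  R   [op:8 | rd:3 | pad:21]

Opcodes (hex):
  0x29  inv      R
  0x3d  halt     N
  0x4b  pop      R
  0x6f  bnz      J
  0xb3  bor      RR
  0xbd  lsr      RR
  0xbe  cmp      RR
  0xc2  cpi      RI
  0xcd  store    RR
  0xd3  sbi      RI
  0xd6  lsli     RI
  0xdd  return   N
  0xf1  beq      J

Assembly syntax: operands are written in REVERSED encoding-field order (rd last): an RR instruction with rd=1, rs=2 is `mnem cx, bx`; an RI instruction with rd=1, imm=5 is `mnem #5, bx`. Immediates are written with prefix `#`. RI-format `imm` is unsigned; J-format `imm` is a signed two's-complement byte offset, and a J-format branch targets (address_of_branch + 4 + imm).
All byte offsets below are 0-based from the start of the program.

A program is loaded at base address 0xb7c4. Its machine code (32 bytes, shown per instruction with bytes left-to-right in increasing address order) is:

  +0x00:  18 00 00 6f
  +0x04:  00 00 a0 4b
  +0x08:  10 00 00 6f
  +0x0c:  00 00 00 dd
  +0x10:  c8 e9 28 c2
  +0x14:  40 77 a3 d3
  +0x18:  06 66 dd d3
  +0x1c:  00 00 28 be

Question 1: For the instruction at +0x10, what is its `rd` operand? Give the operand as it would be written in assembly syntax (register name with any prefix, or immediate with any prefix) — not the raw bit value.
[10] c8 e9 28 c2 → 0xc228e9c8
  opcode bits[31:24]=0xc2: cpi/RI
  rd@[23:21]=0x1 ⇒ bx
  imm@[20:0]=0x8e9c8 ⇒ #584136

bx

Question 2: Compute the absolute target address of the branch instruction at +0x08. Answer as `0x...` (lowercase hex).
off 0x08: read 10 00 00 6f as little → 0x6f000010
  top 8b → 0x6f → bnz [J]
  imm: (w>>0)&0xffffff=0x10 → #16
  target = base 0xb7c4 + off 0x08 + 4 + imm 16 = 0xb7e0

0xb7e0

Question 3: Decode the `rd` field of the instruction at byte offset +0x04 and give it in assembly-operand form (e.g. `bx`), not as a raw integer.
+0x04: 00 00 a0 4b ⇒ word 0x4ba00000 (little)
  op=0x4ba00000>>24=0x4b ⇒ pop (R)
  rd: (w>>21)&0x7=0x5 → di

di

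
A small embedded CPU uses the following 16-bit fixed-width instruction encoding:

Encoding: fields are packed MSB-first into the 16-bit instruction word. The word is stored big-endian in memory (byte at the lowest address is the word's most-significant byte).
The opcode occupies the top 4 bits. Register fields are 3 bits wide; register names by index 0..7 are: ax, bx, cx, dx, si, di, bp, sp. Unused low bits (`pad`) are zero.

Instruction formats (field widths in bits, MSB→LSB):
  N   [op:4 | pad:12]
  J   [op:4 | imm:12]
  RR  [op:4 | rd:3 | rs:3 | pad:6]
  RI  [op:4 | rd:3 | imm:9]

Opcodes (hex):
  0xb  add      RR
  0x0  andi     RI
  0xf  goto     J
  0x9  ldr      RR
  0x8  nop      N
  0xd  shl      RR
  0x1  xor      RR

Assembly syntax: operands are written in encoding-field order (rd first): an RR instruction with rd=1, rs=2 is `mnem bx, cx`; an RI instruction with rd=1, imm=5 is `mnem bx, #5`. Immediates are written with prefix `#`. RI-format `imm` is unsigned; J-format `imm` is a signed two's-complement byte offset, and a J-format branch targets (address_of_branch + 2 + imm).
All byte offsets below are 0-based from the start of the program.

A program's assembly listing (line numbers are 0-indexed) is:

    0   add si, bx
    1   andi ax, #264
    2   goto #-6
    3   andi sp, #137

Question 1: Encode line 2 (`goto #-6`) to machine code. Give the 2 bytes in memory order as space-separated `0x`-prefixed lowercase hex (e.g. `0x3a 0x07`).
0xff 0xfa

2. goto fields op=0xf:4|imm=-6:12 → word fffah → ff fa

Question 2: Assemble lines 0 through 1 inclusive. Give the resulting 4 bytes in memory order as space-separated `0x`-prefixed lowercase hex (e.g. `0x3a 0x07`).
line 0 (add): pack op=0xb:4|rd=4:3|rs=1:3|pad=0:6 = 0xb840; big→ b8 40
line 1 (andi): pack op=0x0:4|rd=0:3|imm=264:9 = 0x0108; big→ 01 08

0xb8 0x40 0x01 0x08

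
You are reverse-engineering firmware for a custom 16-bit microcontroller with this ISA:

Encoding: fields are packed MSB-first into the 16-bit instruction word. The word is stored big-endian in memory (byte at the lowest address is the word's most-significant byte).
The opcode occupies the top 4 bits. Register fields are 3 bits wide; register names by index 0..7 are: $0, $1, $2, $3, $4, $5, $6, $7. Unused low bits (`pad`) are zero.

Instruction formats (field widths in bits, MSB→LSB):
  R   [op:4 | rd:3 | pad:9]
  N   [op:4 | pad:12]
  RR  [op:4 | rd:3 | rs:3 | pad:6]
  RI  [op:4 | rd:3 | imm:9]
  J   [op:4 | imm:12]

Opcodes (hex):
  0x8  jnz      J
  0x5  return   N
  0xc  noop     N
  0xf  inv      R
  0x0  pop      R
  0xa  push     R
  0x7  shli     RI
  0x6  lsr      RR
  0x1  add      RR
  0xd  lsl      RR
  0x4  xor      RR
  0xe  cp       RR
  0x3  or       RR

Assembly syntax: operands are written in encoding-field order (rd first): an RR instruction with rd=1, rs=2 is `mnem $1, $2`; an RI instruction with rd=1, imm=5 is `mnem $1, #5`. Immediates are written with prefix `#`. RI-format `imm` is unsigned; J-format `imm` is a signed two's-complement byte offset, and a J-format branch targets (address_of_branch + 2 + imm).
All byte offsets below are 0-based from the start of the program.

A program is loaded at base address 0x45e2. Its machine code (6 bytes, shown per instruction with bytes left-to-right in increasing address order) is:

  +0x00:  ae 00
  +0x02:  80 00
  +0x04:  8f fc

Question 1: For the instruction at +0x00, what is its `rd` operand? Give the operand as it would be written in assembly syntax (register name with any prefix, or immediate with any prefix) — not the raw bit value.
$7

+0x00: ae 00 ⇒ word 0xae00 (big)
  top 4b → 0xa → push [R]
  rd@[11:9]=0x7 ⇒ $7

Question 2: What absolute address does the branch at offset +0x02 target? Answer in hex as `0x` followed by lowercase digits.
[02] 80 00 → 0x8000
  top 4b → 0x8 → jnz [J]
  imm: (w>>0)&0xfff=0x0 → #0
  target = base 0x45e2 + off 0x02 + 2 + imm 0 = 0x45e6

0x45e6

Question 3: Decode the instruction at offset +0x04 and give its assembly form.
@+04  big-endian(8f fc) = 0x8ffc
  op=0x8ffc>>12=0x8 ⇒ jnz (J)
  imm@[11:0]=0xffc (s12→-4) ⇒ #-4

jnz #-4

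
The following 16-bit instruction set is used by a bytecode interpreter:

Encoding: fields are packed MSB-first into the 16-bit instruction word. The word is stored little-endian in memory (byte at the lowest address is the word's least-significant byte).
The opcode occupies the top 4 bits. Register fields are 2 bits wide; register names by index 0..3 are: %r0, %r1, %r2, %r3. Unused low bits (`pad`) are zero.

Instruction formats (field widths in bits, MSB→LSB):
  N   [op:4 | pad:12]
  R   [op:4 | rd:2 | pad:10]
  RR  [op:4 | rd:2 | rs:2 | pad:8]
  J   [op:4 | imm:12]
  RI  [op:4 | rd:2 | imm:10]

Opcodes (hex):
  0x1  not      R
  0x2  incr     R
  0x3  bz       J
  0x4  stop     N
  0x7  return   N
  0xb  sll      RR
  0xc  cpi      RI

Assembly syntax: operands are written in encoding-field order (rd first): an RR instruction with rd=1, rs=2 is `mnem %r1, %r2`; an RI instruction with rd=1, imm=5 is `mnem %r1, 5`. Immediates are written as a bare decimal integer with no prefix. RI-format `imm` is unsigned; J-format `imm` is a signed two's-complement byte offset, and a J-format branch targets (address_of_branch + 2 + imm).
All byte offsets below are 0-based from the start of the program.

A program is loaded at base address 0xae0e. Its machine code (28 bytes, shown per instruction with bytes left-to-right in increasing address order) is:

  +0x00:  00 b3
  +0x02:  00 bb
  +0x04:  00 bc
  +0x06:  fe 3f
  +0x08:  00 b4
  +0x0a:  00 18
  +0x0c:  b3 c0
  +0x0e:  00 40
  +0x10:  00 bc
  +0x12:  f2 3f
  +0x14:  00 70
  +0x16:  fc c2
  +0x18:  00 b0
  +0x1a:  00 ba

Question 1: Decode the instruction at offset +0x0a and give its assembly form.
not %r2

[0a] 00 18 → 0x1800
  top 4b → 0x1 → not [R]
  [11:10] rd=2 = %r2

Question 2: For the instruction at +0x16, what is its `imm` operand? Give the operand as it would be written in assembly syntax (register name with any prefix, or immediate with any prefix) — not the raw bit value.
764

@+16  little-endian(fc c2) = 0xc2fc
  op=0xc2fc>>12=0xc ⇒ cpi (RI)
  rd: (w>>10)&0x3=0x0 → %r0
  imm: (w>>0)&0x3ff=0x2fc → 764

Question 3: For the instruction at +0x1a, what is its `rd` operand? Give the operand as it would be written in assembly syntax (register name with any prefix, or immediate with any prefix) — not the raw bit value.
@+1a  little-endian(00 ba) = 0xba00
  opcode bits[15:12]=0xb: sll/RR
  [11:10] rd=2 = %r2
  [9:8] rs=2 = %r2

%r2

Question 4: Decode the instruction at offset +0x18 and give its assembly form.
+0x18: 00 b0 ⇒ word 0xb000 (little)
  op=0xb000>>12=0xb ⇒ sll (RR)
  [11:10] rd=0 = %r0
  [9:8] rs=0 = %r0

sll %r0, %r0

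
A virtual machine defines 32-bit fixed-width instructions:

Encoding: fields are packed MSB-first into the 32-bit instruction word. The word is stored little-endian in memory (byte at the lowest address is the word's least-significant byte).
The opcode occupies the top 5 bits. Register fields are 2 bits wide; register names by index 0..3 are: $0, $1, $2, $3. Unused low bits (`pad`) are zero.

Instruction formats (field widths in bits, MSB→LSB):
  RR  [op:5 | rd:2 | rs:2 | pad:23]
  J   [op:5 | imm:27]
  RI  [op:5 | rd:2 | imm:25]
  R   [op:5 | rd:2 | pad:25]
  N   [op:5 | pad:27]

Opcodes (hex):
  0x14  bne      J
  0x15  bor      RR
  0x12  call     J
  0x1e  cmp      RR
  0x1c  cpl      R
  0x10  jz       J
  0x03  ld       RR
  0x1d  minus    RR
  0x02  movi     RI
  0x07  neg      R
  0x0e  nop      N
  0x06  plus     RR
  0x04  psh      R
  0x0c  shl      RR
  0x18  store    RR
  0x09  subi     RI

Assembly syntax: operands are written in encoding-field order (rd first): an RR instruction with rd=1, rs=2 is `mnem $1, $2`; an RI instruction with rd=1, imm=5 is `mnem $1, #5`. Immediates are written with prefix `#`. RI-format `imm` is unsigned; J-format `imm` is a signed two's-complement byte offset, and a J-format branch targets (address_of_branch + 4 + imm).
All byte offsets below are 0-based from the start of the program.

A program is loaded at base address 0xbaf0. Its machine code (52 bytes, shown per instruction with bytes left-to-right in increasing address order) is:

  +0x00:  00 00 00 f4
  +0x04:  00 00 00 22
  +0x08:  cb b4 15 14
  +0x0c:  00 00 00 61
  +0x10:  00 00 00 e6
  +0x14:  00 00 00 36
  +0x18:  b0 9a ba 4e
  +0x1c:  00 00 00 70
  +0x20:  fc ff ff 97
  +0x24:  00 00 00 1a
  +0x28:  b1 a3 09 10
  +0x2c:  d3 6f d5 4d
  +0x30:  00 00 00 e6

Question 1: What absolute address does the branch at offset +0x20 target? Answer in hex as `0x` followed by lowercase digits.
@+20  little-endian(fc ff ff 97) = 0x97fffffc
  op=0x97fffffc>>27=0x12 ⇒ call (J)
  [26:0] imm=134217724 (s27→-4) = #-4
  target = base 0xbaf0 + off 0x20 + 4 + imm -4 = 0xbb10

0xbb10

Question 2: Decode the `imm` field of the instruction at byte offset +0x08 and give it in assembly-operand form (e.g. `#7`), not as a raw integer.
#1422539

@+08  little-endian(cb b4 15 14) = 0x1415b4cb
  op=0x1415b4cb>>27=0x2 ⇒ movi (RI)
  [26:25] rd=2 = $2
  [24:0] imm=1422539 = #1422539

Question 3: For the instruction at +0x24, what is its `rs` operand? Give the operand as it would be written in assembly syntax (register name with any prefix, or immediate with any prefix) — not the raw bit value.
$0

+0x24: 00 00 00 1a ⇒ word 0x1a000000 (little)
  opcode bits[31:27]=0x3: ld/RR
  [26:25] rd=1 = $1
  [24:23] rs=0 = $0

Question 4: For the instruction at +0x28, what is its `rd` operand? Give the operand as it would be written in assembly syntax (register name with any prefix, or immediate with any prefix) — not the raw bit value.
@+28  little-endian(b1 a3 09 10) = 0x1009a3b1
  top 5b → 0x2 → movi [RI]
  rd: (w>>25)&0x3=0x0 → $0
  imm: (w>>0)&0x1ffffff=0x9a3b1 → #631729

$0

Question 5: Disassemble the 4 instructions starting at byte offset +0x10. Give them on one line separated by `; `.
cpl $3; plus $3, $0; subi $3, #12229296; nop

@+10  little-endian(00 00 00 e6) = 0xe6000000
  top 5b → 0x1c → cpl [R]
  [26:25] rd=3 = $3
@+14  little-endian(00 00 00 36) = 0x36000000
  top 5b → 0x6 → plus [RR]
  [26:25] rd=3 = $3
  [24:23] rs=0 = $0
@+18  little-endian(b0 9a ba 4e) = 0x4eba9ab0
  top 5b → 0x9 → subi [RI]
  [26:25] rd=3 = $3
  [24:0] imm=12229296 = #12229296
@+1c  little-endian(00 00 00 70) = 0x70000000
  top 5b → 0xe → nop [N]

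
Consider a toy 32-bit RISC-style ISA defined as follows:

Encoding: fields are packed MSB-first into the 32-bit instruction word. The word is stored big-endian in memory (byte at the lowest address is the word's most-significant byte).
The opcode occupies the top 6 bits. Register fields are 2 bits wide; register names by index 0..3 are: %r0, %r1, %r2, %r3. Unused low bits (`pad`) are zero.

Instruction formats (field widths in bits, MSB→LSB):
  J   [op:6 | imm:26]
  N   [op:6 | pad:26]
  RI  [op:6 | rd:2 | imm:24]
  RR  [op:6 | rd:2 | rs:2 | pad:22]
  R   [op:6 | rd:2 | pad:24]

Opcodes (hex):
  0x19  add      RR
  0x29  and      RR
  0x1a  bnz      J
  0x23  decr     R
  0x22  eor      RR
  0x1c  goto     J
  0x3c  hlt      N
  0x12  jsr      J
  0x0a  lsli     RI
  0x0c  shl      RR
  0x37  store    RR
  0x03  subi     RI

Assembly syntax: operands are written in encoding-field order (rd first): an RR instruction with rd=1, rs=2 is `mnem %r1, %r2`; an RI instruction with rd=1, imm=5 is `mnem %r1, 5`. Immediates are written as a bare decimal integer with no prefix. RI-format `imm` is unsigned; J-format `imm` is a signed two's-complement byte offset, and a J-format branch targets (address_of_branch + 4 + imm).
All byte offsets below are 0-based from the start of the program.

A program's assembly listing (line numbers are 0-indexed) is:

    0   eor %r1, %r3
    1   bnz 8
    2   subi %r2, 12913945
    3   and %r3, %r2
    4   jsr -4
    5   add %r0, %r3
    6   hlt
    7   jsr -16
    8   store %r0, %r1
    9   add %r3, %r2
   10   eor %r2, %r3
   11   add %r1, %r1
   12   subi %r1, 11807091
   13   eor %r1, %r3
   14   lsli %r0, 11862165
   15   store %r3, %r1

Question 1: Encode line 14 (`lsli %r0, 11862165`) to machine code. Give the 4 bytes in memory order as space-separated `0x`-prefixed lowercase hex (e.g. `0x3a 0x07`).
L14: lsli op=0xa:6|rd=0:2|imm=11862165:24 ⇒ 0x28b50095 ⇒ big 28 b5 00 95

0x28 0xb5 0x00 0x95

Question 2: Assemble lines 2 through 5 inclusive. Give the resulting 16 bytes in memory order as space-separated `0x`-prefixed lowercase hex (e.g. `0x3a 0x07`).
2. subi fields op=0x3:6|rd=2:2|imm=12913945:24 → word 0ec50d19h → 0e c5 0d 19
3. and fields op=0x29:6|rd=3:2|rs=2:2|pad=0:22 → word a7800000h → a7 80 00 00
4. jsr fields op=0x12:6|imm=-4:26 → word 4bfffffch → 4b ff ff fc
5. add fields op=0x19:6|rd=0:2|rs=3:2|pad=0:22 → word 64c00000h → 64 c0 00 00

0x0e 0xc5 0x0d 0x19 0xa7 0x80 0x00 0x00 0x4b 0xff 0xff 0xfc 0x64 0xc0 0x00 0x00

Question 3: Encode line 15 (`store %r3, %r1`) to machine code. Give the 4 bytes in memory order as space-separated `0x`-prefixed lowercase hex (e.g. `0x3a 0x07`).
0xdf 0x40 0x00 0x00

L15: store op=0x37:6|rd=3:2|rs=1:2|pad=0:22 ⇒ 0xdf400000 ⇒ big df 40 00 00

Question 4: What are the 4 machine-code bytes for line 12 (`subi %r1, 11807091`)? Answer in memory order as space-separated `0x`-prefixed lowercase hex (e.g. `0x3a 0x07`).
0x0d 0xb4 0x29 0x73

12. subi fields op=0x3:6|rd=1:2|imm=11807091:24 → word 0db42973h → 0d b4 29 73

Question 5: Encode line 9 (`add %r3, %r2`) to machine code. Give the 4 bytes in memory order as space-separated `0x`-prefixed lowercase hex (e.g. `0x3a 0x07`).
9. add fields op=0x19:6|rd=3:2|rs=2:2|pad=0:22 → word 67800000h → 67 80 00 00

0x67 0x80 0x00 0x00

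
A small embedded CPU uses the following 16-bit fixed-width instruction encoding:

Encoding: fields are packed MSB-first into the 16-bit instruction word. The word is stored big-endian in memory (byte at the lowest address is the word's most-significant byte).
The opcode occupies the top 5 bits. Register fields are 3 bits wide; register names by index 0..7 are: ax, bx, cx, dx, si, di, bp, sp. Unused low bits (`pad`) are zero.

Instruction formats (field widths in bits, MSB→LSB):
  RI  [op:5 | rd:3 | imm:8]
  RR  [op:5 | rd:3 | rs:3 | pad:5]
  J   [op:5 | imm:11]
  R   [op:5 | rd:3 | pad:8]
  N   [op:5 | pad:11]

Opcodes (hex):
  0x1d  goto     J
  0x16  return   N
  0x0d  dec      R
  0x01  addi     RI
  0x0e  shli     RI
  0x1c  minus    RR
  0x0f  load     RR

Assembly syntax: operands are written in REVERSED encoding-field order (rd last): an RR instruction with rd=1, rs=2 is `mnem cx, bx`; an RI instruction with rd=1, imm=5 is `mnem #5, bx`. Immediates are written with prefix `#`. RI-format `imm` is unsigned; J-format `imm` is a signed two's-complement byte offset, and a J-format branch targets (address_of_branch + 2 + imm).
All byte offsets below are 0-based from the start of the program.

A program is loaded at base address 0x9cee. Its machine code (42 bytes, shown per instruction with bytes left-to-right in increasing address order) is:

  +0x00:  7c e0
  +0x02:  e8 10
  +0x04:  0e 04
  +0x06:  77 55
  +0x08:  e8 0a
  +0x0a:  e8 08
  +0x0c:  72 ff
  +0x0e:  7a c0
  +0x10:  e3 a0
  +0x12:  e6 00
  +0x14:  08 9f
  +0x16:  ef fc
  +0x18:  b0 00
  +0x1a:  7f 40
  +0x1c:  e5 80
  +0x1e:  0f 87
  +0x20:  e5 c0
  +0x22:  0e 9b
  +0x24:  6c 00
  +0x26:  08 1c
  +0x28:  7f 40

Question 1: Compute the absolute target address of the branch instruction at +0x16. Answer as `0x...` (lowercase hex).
@+16  big-endian(ef fc) = 0xeffc
  op=0xeffc>>11=0x1d ⇒ goto (J)
  imm@[10:0]=0x7fc (s11→-4) ⇒ #-4
  target = base 0x9cee + off 0x16 + 2 + imm -4 = 0x9d02

0x9d02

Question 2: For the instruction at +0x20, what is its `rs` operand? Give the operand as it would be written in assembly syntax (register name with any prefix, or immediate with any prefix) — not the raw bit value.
bp

+0x20: e5 c0 ⇒ word 0xe5c0 (big)
  op=0xe5c0>>11=0x1c ⇒ minus (RR)
  rd@[10:8]=0x5 ⇒ di
  rs@[7:5]=0x6 ⇒ bp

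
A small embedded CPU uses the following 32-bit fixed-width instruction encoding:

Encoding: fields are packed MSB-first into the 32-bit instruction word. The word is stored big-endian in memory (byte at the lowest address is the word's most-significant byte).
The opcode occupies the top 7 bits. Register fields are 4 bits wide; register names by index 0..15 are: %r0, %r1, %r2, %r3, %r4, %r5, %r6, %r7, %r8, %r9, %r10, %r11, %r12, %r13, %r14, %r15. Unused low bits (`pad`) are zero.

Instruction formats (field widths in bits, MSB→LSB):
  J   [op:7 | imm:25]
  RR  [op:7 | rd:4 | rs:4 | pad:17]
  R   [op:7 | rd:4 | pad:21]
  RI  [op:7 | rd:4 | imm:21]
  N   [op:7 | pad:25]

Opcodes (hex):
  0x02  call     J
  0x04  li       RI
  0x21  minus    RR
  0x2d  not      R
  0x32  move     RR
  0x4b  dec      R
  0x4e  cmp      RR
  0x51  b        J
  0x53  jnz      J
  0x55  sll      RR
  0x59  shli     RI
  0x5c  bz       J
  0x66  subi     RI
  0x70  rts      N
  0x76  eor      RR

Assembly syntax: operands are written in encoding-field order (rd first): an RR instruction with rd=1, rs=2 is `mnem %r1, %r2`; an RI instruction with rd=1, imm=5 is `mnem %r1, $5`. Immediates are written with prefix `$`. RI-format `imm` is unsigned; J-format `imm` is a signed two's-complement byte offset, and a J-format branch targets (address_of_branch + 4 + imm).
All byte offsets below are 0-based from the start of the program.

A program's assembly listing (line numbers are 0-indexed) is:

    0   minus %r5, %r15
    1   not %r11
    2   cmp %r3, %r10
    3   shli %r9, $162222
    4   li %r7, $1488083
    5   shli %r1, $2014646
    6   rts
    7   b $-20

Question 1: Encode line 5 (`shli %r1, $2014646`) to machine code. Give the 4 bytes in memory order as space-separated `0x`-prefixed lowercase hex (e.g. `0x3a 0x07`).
5. shli fields op=0x59:7|rd=1:4|imm=2014646:21 → word b23ebdb6h → b2 3e bd b6

0xb2 0x3e 0xbd 0xb6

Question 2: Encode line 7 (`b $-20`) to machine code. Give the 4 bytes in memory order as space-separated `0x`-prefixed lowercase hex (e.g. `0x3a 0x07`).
L7: b op=0x51:7|imm=-20:25 ⇒ 0xa3ffffec ⇒ big a3 ff ff ec

0xa3 0xff 0xff 0xec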